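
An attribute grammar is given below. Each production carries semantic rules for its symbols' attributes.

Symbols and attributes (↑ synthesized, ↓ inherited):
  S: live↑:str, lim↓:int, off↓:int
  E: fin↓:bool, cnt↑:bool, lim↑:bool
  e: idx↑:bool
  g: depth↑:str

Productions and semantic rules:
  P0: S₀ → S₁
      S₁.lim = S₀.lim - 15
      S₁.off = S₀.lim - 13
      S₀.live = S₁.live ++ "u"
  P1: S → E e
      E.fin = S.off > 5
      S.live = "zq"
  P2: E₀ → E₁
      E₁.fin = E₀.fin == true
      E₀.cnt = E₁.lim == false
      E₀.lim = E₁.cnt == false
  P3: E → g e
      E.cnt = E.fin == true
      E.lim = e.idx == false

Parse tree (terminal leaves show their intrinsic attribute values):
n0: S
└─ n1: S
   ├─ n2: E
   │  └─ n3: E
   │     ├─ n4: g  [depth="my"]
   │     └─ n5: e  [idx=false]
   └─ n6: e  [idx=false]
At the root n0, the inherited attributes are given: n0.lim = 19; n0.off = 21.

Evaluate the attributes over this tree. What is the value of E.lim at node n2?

1. n0.lim = 19  [given at root]
2. n0.off = 21  [given at root]
3. n1.lim = 4  [S₀.lim - 15]
4. n1.off = 6  [S₀.lim - 13]
5. n2.fin = true  [S.off > 5]
6. n3.fin = true  [E₀.fin == true]
7. n4.depth = "my"  [terminal]
8. n5.idx = false  [terminal]
9. n3.cnt = true  [E.fin == true]
10. n3.lim = true  [e.idx == false]
11. n2.cnt = false  [E₁.lim == false]
12. n2.lim = false  [E₁.cnt == false]
13. n6.idx = false  [terminal]
14. n1.live = "zq"  ["zq"]
15. n0.live = "zqu"  [S₁.live ++ "u"]

false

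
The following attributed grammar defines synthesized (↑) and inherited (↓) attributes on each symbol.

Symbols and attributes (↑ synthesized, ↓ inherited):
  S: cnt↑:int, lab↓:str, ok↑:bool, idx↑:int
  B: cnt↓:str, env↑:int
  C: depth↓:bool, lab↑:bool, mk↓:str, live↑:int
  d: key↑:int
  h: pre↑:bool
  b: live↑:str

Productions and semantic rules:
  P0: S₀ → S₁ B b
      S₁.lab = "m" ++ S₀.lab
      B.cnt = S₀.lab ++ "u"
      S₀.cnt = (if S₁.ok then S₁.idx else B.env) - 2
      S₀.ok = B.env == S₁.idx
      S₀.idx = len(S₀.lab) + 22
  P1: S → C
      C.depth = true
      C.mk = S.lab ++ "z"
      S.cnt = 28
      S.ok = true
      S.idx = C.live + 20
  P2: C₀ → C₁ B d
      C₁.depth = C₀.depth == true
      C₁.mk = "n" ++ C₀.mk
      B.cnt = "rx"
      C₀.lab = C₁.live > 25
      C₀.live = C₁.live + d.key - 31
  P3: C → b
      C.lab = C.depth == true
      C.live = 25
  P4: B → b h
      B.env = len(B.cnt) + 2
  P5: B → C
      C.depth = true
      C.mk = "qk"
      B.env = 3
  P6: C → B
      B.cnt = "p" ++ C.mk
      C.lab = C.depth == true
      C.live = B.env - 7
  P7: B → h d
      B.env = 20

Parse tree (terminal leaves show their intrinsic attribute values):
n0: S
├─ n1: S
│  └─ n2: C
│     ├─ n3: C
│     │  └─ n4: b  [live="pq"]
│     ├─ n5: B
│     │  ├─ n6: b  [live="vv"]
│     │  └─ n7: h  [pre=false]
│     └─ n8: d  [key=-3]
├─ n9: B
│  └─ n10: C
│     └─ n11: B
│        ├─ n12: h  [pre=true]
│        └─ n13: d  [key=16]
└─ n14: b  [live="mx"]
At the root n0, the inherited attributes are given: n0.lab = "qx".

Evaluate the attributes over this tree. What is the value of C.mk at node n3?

1. n0.lab = "qx"  [given at root]
2. n1.lab = "mqx"  ["m" ++ S₀.lab]
3. n2.depth = true  [true]
4. n2.mk = "mqxz"  [S.lab ++ "z"]
5. n3.depth = true  [C₀.depth == true]
6. n3.mk = "nmqxz"  ["n" ++ C₀.mk]
7. n4.live = "pq"  [terminal]
8. n3.lab = true  [C.depth == true]
9. n3.live = 25  [25]
10. n5.cnt = "rx"  ["rx"]
11. n6.live = "vv"  [terminal]
12. n7.pre = false  [terminal]
13. n5.env = 4  [len(B.cnt) + 2]
14. n8.key = -3  [terminal]
15. n2.lab = false  [C₁.live > 25]
16. n2.live = -9  [C₁.live + d.key - 31]
17. n1.cnt = 28  [28]
18. n1.ok = true  [true]
19. n1.idx = 11  [C.live + 20]
20. n9.cnt = "qxu"  [S₀.lab ++ "u"]
21. n10.depth = true  [true]
22. n10.mk = "qk"  ["qk"]
23. n11.cnt = "pqk"  ["p" ++ C.mk]
24. n12.pre = true  [terminal]
25. n13.key = 16  [terminal]
26. n11.env = 20  [20]
27. n10.lab = true  [C.depth == true]
28. n10.live = 13  [B.env - 7]
29. n9.env = 3  [3]
30. n14.live = "mx"  [terminal]
31. n0.cnt = 9  [(if S₁.ok then S₁.idx else B.env) - 2]
32. n0.ok = false  [B.env == S₁.idx]
33. n0.idx = 24  [len(S₀.lab) + 22]

"nmqxz"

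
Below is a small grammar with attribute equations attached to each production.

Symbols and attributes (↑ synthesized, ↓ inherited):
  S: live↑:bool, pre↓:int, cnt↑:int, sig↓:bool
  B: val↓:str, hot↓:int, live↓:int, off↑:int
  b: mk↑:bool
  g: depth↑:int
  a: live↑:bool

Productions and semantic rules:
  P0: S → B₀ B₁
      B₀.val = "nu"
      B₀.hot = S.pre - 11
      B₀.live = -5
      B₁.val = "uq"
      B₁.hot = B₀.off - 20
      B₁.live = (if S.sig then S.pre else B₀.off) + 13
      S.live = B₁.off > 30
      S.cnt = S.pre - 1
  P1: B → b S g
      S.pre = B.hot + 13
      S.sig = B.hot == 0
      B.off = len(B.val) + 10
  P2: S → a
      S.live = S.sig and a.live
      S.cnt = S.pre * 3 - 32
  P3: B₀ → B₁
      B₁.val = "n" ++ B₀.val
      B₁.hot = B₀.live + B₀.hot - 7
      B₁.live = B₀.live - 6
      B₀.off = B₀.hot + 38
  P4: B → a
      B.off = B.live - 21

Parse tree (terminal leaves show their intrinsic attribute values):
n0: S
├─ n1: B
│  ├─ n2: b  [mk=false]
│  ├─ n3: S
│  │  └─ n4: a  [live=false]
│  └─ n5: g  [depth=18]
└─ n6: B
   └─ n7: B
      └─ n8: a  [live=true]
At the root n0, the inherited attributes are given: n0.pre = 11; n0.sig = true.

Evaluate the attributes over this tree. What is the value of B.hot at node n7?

9

1. n0.pre = 11  [given at root]
2. n0.sig = true  [given at root]
3. n1.val = "nu"  ["nu"]
4. n1.hot = 0  [S.pre - 11]
5. n1.live = -5  [-5]
6. n2.mk = false  [terminal]
7. n3.pre = 13  [B.hot + 13]
8. n3.sig = true  [B.hot == 0]
9. n4.live = false  [terminal]
10. n3.live = false  [S.sig and a.live]
11. n3.cnt = 7  [S.pre * 3 - 32]
12. n5.depth = 18  [terminal]
13. n1.off = 12  [len(B.val) + 10]
14. n6.val = "uq"  ["uq"]
15. n6.hot = -8  [B₀.off - 20]
16. n6.live = 24  [(if S.sig then S.pre else B₀.off) + 13]
17. n7.val = "nuq"  ["n" ++ B₀.val]
18. n7.hot = 9  [B₀.live + B₀.hot - 7]
19. n7.live = 18  [B₀.live - 6]
20. n8.live = true  [terminal]
21. n7.off = -3  [B.live - 21]
22. n6.off = 30  [B₀.hot + 38]
23. n0.live = false  [B₁.off > 30]
24. n0.cnt = 10  [S.pre - 1]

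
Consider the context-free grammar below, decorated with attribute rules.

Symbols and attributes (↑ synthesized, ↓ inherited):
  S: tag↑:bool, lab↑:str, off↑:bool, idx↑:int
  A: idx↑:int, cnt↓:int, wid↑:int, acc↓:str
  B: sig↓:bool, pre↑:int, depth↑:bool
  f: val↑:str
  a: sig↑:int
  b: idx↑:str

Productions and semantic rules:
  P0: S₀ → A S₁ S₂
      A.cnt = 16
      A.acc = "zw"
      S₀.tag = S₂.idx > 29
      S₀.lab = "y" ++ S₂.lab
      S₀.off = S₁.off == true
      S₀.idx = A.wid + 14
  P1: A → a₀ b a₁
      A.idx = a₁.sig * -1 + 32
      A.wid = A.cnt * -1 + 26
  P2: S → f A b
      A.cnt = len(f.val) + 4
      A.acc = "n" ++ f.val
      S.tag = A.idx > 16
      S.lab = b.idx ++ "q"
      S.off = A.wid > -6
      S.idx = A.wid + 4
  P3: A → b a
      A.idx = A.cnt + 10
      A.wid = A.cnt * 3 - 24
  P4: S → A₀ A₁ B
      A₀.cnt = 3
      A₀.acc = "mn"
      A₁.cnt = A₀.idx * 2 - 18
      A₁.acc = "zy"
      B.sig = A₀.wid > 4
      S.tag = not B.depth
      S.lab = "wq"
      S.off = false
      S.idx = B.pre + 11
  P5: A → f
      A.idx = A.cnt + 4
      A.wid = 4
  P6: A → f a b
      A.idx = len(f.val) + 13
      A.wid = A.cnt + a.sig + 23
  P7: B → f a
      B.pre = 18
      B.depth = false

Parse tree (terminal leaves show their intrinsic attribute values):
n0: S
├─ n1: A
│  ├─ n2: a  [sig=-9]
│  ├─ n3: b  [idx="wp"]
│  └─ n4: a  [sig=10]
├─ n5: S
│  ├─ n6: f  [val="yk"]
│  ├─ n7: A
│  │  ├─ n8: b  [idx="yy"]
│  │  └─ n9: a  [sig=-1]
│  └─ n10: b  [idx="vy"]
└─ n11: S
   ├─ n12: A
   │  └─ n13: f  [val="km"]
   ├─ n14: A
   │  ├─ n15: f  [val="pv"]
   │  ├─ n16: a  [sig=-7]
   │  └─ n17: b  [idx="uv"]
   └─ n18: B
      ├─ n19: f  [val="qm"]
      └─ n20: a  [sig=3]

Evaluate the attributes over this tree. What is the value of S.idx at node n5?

1. n1.cnt = 16  [16]
2. n1.acc = "zw"  ["zw"]
3. n2.sig = -9  [terminal]
4. n3.idx = "wp"  [terminal]
5. n4.sig = 10  [terminal]
6. n1.idx = 22  [a₁.sig * -1 + 32]
7. n1.wid = 10  [A.cnt * -1 + 26]
8. n6.val = "yk"  [terminal]
9. n7.cnt = 6  [len(f.val) + 4]
10. n7.acc = "nyk"  ["n" ++ f.val]
11. n8.idx = "yy"  [terminal]
12. n9.sig = -1  [terminal]
13. n7.idx = 16  [A.cnt + 10]
14. n7.wid = -6  [A.cnt * 3 - 24]
15. n10.idx = "vy"  [terminal]
16. n5.tag = false  [A.idx > 16]
17. n5.lab = "vyq"  [b.idx ++ "q"]
18. n5.off = false  [A.wid > -6]
19. n5.idx = -2  [A.wid + 4]
20. n12.cnt = 3  [3]
21. n12.acc = "mn"  ["mn"]
22. n13.val = "km"  [terminal]
23. n12.idx = 7  [A.cnt + 4]
24. n12.wid = 4  [4]
25. n14.cnt = -4  [A₀.idx * 2 - 18]
26. n14.acc = "zy"  ["zy"]
27. n15.val = "pv"  [terminal]
28. n16.sig = -7  [terminal]
29. n17.idx = "uv"  [terminal]
30. n14.idx = 15  [len(f.val) + 13]
31. n14.wid = 12  [A.cnt + a.sig + 23]
32. n18.sig = false  [A₀.wid > 4]
33. n19.val = "qm"  [terminal]
34. n20.sig = 3  [terminal]
35. n18.pre = 18  [18]
36. n18.depth = false  [false]
37. n11.tag = true  [not B.depth]
38. n11.lab = "wq"  ["wq"]
39. n11.off = false  [false]
40. n11.idx = 29  [B.pre + 11]
41. n0.tag = false  [S₂.idx > 29]
42. n0.lab = "ywq"  ["y" ++ S₂.lab]
43. n0.off = false  [S₁.off == true]
44. n0.idx = 24  [A.wid + 14]

-2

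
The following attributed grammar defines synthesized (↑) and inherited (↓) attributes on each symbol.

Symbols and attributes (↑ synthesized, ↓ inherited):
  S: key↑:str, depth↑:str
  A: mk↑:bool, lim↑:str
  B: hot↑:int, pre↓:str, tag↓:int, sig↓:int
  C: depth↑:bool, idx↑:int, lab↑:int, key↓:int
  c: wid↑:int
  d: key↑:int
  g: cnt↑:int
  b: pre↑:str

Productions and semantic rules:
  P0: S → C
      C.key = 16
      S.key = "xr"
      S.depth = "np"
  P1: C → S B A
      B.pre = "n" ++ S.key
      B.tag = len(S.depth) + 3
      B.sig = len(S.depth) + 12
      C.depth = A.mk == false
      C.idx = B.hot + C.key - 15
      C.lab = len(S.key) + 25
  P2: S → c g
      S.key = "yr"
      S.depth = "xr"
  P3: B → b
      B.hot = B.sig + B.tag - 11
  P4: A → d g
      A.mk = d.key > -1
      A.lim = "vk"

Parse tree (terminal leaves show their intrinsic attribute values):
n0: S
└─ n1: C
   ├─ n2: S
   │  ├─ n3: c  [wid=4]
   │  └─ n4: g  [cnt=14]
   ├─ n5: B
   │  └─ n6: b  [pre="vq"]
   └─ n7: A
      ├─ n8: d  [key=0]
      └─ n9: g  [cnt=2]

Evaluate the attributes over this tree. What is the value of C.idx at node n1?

9

1. n1.key = 16  [16]
2. n3.wid = 4  [terminal]
3. n4.cnt = 14  [terminal]
4. n2.key = "yr"  ["yr"]
5. n2.depth = "xr"  ["xr"]
6. n5.pre = "nyr"  ["n" ++ S.key]
7. n5.tag = 5  [len(S.depth) + 3]
8. n5.sig = 14  [len(S.depth) + 12]
9. n6.pre = "vq"  [terminal]
10. n5.hot = 8  [B.sig + B.tag - 11]
11. n8.key = 0  [terminal]
12. n9.cnt = 2  [terminal]
13. n7.mk = true  [d.key > -1]
14. n7.lim = "vk"  ["vk"]
15. n1.depth = false  [A.mk == false]
16. n1.idx = 9  [B.hot + C.key - 15]
17. n1.lab = 27  [len(S.key) + 25]
18. n0.key = "xr"  ["xr"]
19. n0.depth = "np"  ["np"]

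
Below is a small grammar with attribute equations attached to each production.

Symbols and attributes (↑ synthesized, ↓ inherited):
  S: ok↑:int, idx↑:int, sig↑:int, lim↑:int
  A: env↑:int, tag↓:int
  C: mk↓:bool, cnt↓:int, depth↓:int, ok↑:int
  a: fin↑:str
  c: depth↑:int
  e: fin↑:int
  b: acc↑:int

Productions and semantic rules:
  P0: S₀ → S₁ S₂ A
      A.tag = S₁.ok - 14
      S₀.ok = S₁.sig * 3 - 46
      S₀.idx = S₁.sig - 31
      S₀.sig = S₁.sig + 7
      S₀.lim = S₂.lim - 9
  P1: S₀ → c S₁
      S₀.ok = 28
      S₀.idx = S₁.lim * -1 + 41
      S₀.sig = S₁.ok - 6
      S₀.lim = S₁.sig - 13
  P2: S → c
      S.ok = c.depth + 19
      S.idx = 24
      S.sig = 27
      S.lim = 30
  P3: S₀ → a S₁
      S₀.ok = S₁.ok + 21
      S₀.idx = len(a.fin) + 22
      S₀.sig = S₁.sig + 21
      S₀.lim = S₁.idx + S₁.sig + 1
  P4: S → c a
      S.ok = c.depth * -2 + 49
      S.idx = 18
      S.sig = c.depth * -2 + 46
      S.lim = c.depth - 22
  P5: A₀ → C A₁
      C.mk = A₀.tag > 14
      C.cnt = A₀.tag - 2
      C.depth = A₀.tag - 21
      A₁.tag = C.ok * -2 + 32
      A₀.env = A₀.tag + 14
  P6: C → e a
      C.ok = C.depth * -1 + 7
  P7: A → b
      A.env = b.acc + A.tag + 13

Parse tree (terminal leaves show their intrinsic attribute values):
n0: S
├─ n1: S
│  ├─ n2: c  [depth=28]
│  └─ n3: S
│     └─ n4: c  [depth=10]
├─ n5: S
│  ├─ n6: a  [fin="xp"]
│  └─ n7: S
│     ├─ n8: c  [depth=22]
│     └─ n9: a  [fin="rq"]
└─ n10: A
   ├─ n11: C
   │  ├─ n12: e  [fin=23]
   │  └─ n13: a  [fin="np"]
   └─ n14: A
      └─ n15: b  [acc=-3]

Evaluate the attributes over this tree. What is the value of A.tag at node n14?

4

1. n2.depth = 28  [terminal]
2. n4.depth = 10  [terminal]
3. n3.ok = 29  [c.depth + 19]
4. n3.idx = 24  [24]
5. n3.sig = 27  [27]
6. n3.lim = 30  [30]
7. n1.ok = 28  [28]
8. n1.idx = 11  [S₁.lim * -1 + 41]
9. n1.sig = 23  [S₁.ok - 6]
10. n1.lim = 14  [S₁.sig - 13]
11. n6.fin = "xp"  [terminal]
12. n8.depth = 22  [terminal]
13. n9.fin = "rq"  [terminal]
14. n7.ok = 5  [c.depth * -2 + 49]
15. n7.idx = 18  [18]
16. n7.sig = 2  [c.depth * -2 + 46]
17. n7.lim = 0  [c.depth - 22]
18. n5.ok = 26  [S₁.ok + 21]
19. n5.idx = 24  [len(a.fin) + 22]
20. n5.sig = 23  [S₁.sig + 21]
21. n5.lim = 21  [S₁.idx + S₁.sig + 1]
22. n10.tag = 14  [S₁.ok - 14]
23. n11.mk = false  [A₀.tag > 14]
24. n11.cnt = 12  [A₀.tag - 2]
25. n11.depth = -7  [A₀.tag - 21]
26. n12.fin = 23  [terminal]
27. n13.fin = "np"  [terminal]
28. n11.ok = 14  [C.depth * -1 + 7]
29. n14.tag = 4  [C.ok * -2 + 32]
30. n15.acc = -3  [terminal]
31. n14.env = 14  [b.acc + A.tag + 13]
32. n10.env = 28  [A₀.tag + 14]
33. n0.ok = 23  [S₁.sig * 3 - 46]
34. n0.idx = -8  [S₁.sig - 31]
35. n0.sig = 30  [S₁.sig + 7]
36. n0.lim = 12  [S₂.lim - 9]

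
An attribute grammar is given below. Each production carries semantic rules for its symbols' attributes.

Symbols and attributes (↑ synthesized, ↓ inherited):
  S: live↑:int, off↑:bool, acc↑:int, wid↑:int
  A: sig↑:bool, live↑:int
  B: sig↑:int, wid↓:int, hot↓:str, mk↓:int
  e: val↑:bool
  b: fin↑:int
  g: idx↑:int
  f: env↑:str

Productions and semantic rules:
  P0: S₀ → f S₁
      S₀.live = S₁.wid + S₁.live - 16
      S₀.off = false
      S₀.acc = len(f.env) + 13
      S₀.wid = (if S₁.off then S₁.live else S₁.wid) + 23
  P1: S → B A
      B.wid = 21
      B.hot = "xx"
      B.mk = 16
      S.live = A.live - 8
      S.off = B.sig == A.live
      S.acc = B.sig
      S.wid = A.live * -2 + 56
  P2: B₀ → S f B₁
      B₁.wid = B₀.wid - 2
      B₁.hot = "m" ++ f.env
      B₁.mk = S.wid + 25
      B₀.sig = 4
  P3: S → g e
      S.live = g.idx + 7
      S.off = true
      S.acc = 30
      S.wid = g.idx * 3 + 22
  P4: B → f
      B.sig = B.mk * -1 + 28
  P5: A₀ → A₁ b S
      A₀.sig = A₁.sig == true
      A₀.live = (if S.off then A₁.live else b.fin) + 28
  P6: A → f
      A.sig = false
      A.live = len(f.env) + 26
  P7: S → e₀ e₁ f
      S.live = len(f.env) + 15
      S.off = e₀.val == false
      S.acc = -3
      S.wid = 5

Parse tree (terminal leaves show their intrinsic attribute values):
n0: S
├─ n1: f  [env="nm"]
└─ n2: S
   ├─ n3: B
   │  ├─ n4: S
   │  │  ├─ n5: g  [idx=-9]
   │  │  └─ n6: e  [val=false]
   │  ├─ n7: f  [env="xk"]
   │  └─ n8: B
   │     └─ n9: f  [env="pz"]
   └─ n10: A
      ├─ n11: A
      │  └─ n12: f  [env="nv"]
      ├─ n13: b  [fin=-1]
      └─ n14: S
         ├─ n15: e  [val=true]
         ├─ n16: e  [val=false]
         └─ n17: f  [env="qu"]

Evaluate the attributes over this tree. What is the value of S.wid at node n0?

1. n1.env = "nm"  [terminal]
2. n3.wid = 21  [21]
3. n3.hot = "xx"  ["xx"]
4. n3.mk = 16  [16]
5. n5.idx = -9  [terminal]
6. n6.val = false  [terminal]
7. n4.live = -2  [g.idx + 7]
8. n4.off = true  [true]
9. n4.acc = 30  [30]
10. n4.wid = -5  [g.idx * 3 + 22]
11. n7.env = "xk"  [terminal]
12. n8.wid = 19  [B₀.wid - 2]
13. n8.hot = "mxk"  ["m" ++ f.env]
14. n8.mk = 20  [S.wid + 25]
15. n9.env = "pz"  [terminal]
16. n8.sig = 8  [B.mk * -1 + 28]
17. n3.sig = 4  [4]
18. n12.env = "nv"  [terminal]
19. n11.sig = false  [false]
20. n11.live = 28  [len(f.env) + 26]
21. n13.fin = -1  [terminal]
22. n15.val = true  [terminal]
23. n16.val = false  [terminal]
24. n17.env = "qu"  [terminal]
25. n14.live = 17  [len(f.env) + 15]
26. n14.off = false  [e₀.val == false]
27. n14.acc = -3  [-3]
28. n14.wid = 5  [5]
29. n10.sig = false  [A₁.sig == true]
30. n10.live = 27  [(if S.off then A₁.live else b.fin) + 28]
31. n2.live = 19  [A.live - 8]
32. n2.off = false  [B.sig == A.live]
33. n2.acc = 4  [B.sig]
34. n2.wid = 2  [A.live * -2 + 56]
35. n0.live = 5  [S₁.wid + S₁.live - 16]
36. n0.off = false  [false]
37. n0.acc = 15  [len(f.env) + 13]
38. n0.wid = 25  [(if S₁.off then S₁.live else S₁.wid) + 23]

25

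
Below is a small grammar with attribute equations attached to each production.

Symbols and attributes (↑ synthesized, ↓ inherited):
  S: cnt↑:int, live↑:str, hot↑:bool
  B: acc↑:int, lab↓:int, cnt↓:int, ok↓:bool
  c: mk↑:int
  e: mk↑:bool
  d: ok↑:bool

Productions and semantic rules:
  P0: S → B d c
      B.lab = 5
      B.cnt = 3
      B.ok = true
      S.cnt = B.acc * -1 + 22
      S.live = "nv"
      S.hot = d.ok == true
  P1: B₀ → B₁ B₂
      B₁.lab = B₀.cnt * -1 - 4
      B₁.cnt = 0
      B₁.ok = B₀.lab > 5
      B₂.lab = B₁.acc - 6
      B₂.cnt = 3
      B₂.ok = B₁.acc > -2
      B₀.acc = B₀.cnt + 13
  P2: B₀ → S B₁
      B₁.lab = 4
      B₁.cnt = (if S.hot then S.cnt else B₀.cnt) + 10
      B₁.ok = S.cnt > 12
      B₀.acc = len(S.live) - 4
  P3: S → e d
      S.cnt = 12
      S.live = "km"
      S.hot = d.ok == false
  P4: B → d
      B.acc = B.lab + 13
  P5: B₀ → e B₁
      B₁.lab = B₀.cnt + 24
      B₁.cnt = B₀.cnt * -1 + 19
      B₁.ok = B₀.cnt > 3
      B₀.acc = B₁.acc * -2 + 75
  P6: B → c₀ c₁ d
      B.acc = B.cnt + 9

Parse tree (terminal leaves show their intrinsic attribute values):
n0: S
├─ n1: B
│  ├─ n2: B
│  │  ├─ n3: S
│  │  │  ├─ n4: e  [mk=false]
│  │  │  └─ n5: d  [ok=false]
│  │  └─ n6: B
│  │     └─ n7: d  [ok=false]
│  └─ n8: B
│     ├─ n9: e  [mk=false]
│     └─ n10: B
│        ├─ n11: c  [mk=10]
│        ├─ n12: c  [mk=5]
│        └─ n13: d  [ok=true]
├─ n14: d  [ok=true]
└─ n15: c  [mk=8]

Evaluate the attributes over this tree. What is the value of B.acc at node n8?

25

1. n1.lab = 5  [5]
2. n1.cnt = 3  [3]
3. n1.ok = true  [true]
4. n2.lab = -7  [B₀.cnt * -1 - 4]
5. n2.cnt = 0  [0]
6. n2.ok = false  [B₀.lab > 5]
7. n4.mk = false  [terminal]
8. n5.ok = false  [terminal]
9. n3.cnt = 12  [12]
10. n3.live = "km"  ["km"]
11. n3.hot = true  [d.ok == false]
12. n6.lab = 4  [4]
13. n6.cnt = 22  [(if S.hot then S.cnt else B₀.cnt) + 10]
14. n6.ok = false  [S.cnt > 12]
15. n7.ok = false  [terminal]
16. n6.acc = 17  [B.lab + 13]
17. n2.acc = -2  [len(S.live) - 4]
18. n8.lab = -8  [B₁.acc - 6]
19. n8.cnt = 3  [3]
20. n8.ok = false  [B₁.acc > -2]
21. n9.mk = false  [terminal]
22. n10.lab = 27  [B₀.cnt + 24]
23. n10.cnt = 16  [B₀.cnt * -1 + 19]
24. n10.ok = false  [B₀.cnt > 3]
25. n11.mk = 10  [terminal]
26. n12.mk = 5  [terminal]
27. n13.ok = true  [terminal]
28. n10.acc = 25  [B.cnt + 9]
29. n8.acc = 25  [B₁.acc * -2 + 75]
30. n1.acc = 16  [B₀.cnt + 13]
31. n14.ok = true  [terminal]
32. n15.mk = 8  [terminal]
33. n0.cnt = 6  [B.acc * -1 + 22]
34. n0.live = "nv"  ["nv"]
35. n0.hot = true  [d.ok == true]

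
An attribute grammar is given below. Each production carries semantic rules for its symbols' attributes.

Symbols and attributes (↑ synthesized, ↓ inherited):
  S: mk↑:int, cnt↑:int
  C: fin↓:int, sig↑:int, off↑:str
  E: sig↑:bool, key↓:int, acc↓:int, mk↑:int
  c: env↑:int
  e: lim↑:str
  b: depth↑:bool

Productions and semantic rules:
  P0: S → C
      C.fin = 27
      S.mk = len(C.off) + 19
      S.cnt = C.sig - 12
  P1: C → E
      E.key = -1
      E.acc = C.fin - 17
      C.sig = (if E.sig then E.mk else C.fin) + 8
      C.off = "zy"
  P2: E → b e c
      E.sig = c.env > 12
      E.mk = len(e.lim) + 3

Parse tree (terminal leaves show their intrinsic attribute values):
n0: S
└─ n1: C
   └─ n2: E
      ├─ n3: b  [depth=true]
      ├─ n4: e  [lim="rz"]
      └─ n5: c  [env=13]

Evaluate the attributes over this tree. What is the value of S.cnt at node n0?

1. n1.fin = 27  [27]
2. n2.key = -1  [-1]
3. n2.acc = 10  [C.fin - 17]
4. n3.depth = true  [terminal]
5. n4.lim = "rz"  [terminal]
6. n5.env = 13  [terminal]
7. n2.sig = true  [c.env > 12]
8. n2.mk = 5  [len(e.lim) + 3]
9. n1.sig = 13  [(if E.sig then E.mk else C.fin) + 8]
10. n1.off = "zy"  ["zy"]
11. n0.mk = 21  [len(C.off) + 19]
12. n0.cnt = 1  [C.sig - 12]

1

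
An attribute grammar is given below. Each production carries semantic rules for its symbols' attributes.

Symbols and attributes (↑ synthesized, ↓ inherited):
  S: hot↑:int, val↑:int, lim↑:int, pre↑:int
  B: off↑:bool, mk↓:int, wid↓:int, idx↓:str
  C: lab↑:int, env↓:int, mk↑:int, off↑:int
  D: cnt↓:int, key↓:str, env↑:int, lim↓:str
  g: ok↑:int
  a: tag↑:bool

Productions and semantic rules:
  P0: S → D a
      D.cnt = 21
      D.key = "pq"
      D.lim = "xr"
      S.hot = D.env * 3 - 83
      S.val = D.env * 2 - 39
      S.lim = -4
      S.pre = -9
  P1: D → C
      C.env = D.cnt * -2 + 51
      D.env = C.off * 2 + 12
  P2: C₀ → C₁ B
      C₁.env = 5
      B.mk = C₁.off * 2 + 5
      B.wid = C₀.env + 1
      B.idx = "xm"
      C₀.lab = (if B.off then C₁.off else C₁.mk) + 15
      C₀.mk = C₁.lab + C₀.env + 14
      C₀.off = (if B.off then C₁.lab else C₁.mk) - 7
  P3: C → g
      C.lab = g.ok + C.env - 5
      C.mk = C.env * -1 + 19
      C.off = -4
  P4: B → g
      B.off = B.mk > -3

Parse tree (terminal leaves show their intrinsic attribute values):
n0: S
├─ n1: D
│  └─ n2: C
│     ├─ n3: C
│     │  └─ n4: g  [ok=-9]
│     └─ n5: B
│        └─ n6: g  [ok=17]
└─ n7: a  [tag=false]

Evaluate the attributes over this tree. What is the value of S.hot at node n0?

1. n1.cnt = 21  [21]
2. n1.key = "pq"  ["pq"]
3. n1.lim = "xr"  ["xr"]
4. n2.env = 9  [D.cnt * -2 + 51]
5. n3.env = 5  [5]
6. n4.ok = -9  [terminal]
7. n3.lab = -9  [g.ok + C.env - 5]
8. n3.mk = 14  [C.env * -1 + 19]
9. n3.off = -4  [-4]
10. n5.mk = -3  [C₁.off * 2 + 5]
11. n5.wid = 10  [C₀.env + 1]
12. n5.idx = "xm"  ["xm"]
13. n6.ok = 17  [terminal]
14. n5.off = false  [B.mk > -3]
15. n2.lab = 29  [(if B.off then C₁.off else C₁.mk) + 15]
16. n2.mk = 14  [C₁.lab + C₀.env + 14]
17. n2.off = 7  [(if B.off then C₁.lab else C₁.mk) - 7]
18. n1.env = 26  [C.off * 2 + 12]
19. n7.tag = false  [terminal]
20. n0.hot = -5  [D.env * 3 - 83]
21. n0.val = 13  [D.env * 2 - 39]
22. n0.lim = -4  [-4]
23. n0.pre = -9  [-9]

-5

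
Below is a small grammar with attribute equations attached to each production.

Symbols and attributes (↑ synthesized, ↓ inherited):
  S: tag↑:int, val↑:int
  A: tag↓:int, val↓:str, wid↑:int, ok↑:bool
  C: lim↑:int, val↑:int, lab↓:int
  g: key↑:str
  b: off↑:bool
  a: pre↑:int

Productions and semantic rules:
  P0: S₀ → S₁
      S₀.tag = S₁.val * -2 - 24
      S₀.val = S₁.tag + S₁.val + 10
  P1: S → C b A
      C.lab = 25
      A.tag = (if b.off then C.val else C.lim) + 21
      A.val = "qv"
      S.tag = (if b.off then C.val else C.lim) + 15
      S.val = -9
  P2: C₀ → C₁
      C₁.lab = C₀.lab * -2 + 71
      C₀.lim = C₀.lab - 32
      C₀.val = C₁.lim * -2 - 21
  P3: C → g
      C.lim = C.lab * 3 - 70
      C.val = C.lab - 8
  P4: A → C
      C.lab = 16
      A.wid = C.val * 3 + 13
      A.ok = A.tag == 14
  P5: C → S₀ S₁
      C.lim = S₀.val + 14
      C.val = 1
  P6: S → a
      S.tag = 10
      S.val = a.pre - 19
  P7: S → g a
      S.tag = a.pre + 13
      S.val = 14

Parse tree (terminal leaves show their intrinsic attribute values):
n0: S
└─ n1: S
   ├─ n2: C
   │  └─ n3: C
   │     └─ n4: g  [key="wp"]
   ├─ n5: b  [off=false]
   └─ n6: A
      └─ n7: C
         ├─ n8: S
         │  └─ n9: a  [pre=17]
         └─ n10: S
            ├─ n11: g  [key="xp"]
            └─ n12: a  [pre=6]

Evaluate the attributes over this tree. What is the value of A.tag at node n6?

1. n2.lab = 25  [25]
2. n3.lab = 21  [C₀.lab * -2 + 71]
3. n4.key = "wp"  [terminal]
4. n3.lim = -7  [C.lab * 3 - 70]
5. n3.val = 13  [C.lab - 8]
6. n2.lim = -7  [C₀.lab - 32]
7. n2.val = -7  [C₁.lim * -2 - 21]
8. n5.off = false  [terminal]
9. n6.tag = 14  [(if b.off then C.val else C.lim) + 21]
10. n6.val = "qv"  ["qv"]
11. n7.lab = 16  [16]
12. n9.pre = 17  [terminal]
13. n8.tag = 10  [10]
14. n8.val = -2  [a.pre - 19]
15. n11.key = "xp"  [terminal]
16. n12.pre = 6  [terminal]
17. n10.tag = 19  [a.pre + 13]
18. n10.val = 14  [14]
19. n7.lim = 12  [S₀.val + 14]
20. n7.val = 1  [1]
21. n6.wid = 16  [C.val * 3 + 13]
22. n6.ok = true  [A.tag == 14]
23. n1.tag = 8  [(if b.off then C.val else C.lim) + 15]
24. n1.val = -9  [-9]
25. n0.tag = -6  [S₁.val * -2 - 24]
26. n0.val = 9  [S₁.tag + S₁.val + 10]

14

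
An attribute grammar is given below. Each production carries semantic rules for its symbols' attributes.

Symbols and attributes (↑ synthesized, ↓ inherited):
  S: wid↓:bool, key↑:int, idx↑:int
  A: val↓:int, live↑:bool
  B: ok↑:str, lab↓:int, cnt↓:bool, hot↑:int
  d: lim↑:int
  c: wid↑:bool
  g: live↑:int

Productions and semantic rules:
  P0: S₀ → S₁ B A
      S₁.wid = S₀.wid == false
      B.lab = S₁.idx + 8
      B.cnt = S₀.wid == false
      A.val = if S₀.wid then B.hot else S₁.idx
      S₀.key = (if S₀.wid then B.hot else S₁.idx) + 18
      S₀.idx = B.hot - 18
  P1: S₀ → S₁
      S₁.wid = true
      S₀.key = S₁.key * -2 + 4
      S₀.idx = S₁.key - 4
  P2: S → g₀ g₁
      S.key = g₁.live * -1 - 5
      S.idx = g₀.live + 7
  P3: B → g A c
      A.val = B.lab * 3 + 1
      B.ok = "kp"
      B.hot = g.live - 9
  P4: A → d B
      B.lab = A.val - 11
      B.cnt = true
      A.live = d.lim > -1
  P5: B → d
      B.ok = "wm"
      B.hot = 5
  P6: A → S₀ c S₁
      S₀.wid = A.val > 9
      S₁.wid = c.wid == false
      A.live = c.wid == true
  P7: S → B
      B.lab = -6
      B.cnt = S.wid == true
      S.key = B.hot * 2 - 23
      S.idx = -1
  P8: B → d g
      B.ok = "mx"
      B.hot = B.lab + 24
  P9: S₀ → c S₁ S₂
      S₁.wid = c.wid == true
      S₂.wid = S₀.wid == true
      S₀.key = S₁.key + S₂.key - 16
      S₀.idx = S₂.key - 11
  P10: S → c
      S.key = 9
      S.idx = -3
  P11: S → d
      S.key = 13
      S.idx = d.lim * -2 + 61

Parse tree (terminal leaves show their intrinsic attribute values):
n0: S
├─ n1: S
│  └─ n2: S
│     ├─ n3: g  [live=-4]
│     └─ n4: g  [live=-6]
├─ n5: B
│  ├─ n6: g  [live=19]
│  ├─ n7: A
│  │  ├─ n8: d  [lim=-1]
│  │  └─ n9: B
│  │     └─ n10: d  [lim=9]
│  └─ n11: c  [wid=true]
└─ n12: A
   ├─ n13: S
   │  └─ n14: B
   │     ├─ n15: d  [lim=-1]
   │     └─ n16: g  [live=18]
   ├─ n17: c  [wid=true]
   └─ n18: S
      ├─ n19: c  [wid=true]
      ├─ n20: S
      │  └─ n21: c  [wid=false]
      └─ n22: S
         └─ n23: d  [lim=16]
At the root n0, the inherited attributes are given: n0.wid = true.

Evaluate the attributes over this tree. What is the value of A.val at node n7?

1. n0.wid = true  [given at root]
2. n1.wid = false  [S₀.wid == false]
3. n2.wid = true  [true]
4. n3.live = -4  [terminal]
5. n4.live = -6  [terminal]
6. n2.key = 1  [g₁.live * -1 - 5]
7. n2.idx = 3  [g₀.live + 7]
8. n1.key = 2  [S₁.key * -2 + 4]
9. n1.idx = -3  [S₁.key - 4]
10. n5.lab = 5  [S₁.idx + 8]
11. n5.cnt = false  [S₀.wid == false]
12. n6.live = 19  [terminal]
13. n7.val = 16  [B.lab * 3 + 1]
14. n8.lim = -1  [terminal]
15. n9.lab = 5  [A.val - 11]
16. n9.cnt = true  [true]
17. n10.lim = 9  [terminal]
18. n9.ok = "wm"  ["wm"]
19. n9.hot = 5  [5]
20. n7.live = false  [d.lim > -1]
21. n11.wid = true  [terminal]
22. n5.ok = "kp"  ["kp"]
23. n5.hot = 10  [g.live - 9]
24. n12.val = 10  [if S₀.wid then B.hot else S₁.idx]
25. n13.wid = true  [A.val > 9]
26. n14.lab = -6  [-6]
27. n14.cnt = true  [S.wid == true]
28. n15.lim = -1  [terminal]
29. n16.live = 18  [terminal]
30. n14.ok = "mx"  ["mx"]
31. n14.hot = 18  [B.lab + 24]
32. n13.key = 13  [B.hot * 2 - 23]
33. n13.idx = -1  [-1]
34. n17.wid = true  [terminal]
35. n18.wid = false  [c.wid == false]
36. n19.wid = true  [terminal]
37. n20.wid = true  [c.wid == true]
38. n21.wid = false  [terminal]
39. n20.key = 9  [9]
40. n20.idx = -3  [-3]
41. n22.wid = false  [S₀.wid == true]
42. n23.lim = 16  [terminal]
43. n22.key = 13  [13]
44. n22.idx = 29  [d.lim * -2 + 61]
45. n18.key = 6  [S₁.key + S₂.key - 16]
46. n18.idx = 2  [S₂.key - 11]
47. n12.live = true  [c.wid == true]
48. n0.key = 28  [(if S₀.wid then B.hot else S₁.idx) + 18]
49. n0.idx = -8  [B.hot - 18]

16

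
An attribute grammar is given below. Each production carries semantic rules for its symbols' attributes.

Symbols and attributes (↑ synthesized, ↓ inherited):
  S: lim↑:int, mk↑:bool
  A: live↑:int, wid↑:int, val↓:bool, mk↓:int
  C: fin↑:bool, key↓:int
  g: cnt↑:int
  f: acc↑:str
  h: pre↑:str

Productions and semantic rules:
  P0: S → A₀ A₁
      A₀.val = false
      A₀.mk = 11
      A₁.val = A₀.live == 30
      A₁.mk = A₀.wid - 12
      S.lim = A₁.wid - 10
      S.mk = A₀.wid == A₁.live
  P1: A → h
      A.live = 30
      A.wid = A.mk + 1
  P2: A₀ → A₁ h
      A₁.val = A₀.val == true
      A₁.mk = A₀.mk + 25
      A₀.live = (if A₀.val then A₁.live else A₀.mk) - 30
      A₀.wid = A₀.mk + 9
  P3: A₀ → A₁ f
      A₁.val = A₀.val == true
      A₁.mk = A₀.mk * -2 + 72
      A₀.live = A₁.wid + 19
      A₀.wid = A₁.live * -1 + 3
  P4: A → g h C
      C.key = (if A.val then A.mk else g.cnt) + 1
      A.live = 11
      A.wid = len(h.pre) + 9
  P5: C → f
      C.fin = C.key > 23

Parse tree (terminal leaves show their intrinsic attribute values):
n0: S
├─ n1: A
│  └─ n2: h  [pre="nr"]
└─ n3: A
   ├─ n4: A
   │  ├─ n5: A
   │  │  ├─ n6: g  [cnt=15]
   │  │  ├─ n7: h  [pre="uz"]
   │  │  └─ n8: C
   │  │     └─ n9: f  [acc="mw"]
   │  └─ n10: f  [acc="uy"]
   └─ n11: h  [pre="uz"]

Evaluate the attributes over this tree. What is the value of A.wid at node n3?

9

1. n1.val = false  [false]
2. n1.mk = 11  [11]
3. n2.pre = "nr"  [terminal]
4. n1.live = 30  [30]
5. n1.wid = 12  [A.mk + 1]
6. n3.val = true  [A₀.live == 30]
7. n3.mk = 0  [A₀.wid - 12]
8. n4.val = true  [A₀.val == true]
9. n4.mk = 25  [A₀.mk + 25]
10. n5.val = true  [A₀.val == true]
11. n5.mk = 22  [A₀.mk * -2 + 72]
12. n6.cnt = 15  [terminal]
13. n7.pre = "uz"  [terminal]
14. n8.key = 23  [(if A.val then A.mk else g.cnt) + 1]
15. n9.acc = "mw"  [terminal]
16. n8.fin = false  [C.key > 23]
17. n5.live = 11  [11]
18. n5.wid = 11  [len(h.pre) + 9]
19. n10.acc = "uy"  [terminal]
20. n4.live = 30  [A₁.wid + 19]
21. n4.wid = -8  [A₁.live * -1 + 3]
22. n11.pre = "uz"  [terminal]
23. n3.live = 0  [(if A₀.val then A₁.live else A₀.mk) - 30]
24. n3.wid = 9  [A₀.mk + 9]
25. n0.lim = -1  [A₁.wid - 10]
26. n0.mk = false  [A₀.wid == A₁.live]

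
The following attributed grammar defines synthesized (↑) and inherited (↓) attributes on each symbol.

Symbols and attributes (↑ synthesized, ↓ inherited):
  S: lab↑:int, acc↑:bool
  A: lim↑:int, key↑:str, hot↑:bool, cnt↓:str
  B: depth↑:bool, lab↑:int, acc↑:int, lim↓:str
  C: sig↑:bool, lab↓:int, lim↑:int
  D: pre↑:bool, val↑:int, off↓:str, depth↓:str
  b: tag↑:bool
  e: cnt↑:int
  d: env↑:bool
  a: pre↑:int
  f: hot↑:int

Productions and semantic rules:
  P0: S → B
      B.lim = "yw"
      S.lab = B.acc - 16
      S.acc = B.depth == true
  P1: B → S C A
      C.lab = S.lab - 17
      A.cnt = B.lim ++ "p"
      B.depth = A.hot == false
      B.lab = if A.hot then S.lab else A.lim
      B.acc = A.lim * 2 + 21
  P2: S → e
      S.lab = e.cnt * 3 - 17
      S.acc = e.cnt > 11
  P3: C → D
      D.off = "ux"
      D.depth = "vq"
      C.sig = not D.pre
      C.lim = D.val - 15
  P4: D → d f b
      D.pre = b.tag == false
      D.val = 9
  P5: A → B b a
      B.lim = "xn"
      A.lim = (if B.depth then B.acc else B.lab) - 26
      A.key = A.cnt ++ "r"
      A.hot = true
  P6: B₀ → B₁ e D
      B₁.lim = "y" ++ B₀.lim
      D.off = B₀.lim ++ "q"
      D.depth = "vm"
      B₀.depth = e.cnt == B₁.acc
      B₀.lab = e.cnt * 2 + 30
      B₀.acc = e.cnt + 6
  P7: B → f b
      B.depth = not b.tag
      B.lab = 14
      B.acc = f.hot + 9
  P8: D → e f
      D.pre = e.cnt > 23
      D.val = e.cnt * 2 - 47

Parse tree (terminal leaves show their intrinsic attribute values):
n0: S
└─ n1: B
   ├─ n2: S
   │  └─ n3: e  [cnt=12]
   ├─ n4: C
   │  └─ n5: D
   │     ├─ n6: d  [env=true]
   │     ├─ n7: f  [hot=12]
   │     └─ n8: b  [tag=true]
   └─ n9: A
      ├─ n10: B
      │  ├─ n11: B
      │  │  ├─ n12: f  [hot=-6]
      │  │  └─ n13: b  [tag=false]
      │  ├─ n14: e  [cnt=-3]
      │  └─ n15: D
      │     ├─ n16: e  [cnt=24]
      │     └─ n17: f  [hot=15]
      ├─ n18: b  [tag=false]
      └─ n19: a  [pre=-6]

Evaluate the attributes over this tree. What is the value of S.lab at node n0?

1

1. n1.lim = "yw"  ["yw"]
2. n3.cnt = 12  [terminal]
3. n2.lab = 19  [e.cnt * 3 - 17]
4. n2.acc = true  [e.cnt > 11]
5. n4.lab = 2  [S.lab - 17]
6. n5.off = "ux"  ["ux"]
7. n5.depth = "vq"  ["vq"]
8. n6.env = true  [terminal]
9. n7.hot = 12  [terminal]
10. n8.tag = true  [terminal]
11. n5.pre = false  [b.tag == false]
12. n5.val = 9  [9]
13. n4.sig = true  [not D.pre]
14. n4.lim = -6  [D.val - 15]
15. n9.cnt = "ywp"  [B.lim ++ "p"]
16. n10.lim = "xn"  ["xn"]
17. n11.lim = "yxn"  ["y" ++ B₀.lim]
18. n12.hot = -6  [terminal]
19. n13.tag = false  [terminal]
20. n11.depth = true  [not b.tag]
21. n11.lab = 14  [14]
22. n11.acc = 3  [f.hot + 9]
23. n14.cnt = -3  [terminal]
24. n15.off = "xnq"  [B₀.lim ++ "q"]
25. n15.depth = "vm"  ["vm"]
26. n16.cnt = 24  [terminal]
27. n17.hot = 15  [terminal]
28. n15.pre = true  [e.cnt > 23]
29. n15.val = 1  [e.cnt * 2 - 47]
30. n10.depth = false  [e.cnt == B₁.acc]
31. n10.lab = 24  [e.cnt * 2 + 30]
32. n10.acc = 3  [e.cnt + 6]
33. n18.tag = false  [terminal]
34. n19.pre = -6  [terminal]
35. n9.lim = -2  [(if B.depth then B.acc else B.lab) - 26]
36. n9.key = "ywpr"  [A.cnt ++ "r"]
37. n9.hot = true  [true]
38. n1.depth = false  [A.hot == false]
39. n1.lab = 19  [if A.hot then S.lab else A.lim]
40. n1.acc = 17  [A.lim * 2 + 21]
41. n0.lab = 1  [B.acc - 16]
42. n0.acc = false  [B.depth == true]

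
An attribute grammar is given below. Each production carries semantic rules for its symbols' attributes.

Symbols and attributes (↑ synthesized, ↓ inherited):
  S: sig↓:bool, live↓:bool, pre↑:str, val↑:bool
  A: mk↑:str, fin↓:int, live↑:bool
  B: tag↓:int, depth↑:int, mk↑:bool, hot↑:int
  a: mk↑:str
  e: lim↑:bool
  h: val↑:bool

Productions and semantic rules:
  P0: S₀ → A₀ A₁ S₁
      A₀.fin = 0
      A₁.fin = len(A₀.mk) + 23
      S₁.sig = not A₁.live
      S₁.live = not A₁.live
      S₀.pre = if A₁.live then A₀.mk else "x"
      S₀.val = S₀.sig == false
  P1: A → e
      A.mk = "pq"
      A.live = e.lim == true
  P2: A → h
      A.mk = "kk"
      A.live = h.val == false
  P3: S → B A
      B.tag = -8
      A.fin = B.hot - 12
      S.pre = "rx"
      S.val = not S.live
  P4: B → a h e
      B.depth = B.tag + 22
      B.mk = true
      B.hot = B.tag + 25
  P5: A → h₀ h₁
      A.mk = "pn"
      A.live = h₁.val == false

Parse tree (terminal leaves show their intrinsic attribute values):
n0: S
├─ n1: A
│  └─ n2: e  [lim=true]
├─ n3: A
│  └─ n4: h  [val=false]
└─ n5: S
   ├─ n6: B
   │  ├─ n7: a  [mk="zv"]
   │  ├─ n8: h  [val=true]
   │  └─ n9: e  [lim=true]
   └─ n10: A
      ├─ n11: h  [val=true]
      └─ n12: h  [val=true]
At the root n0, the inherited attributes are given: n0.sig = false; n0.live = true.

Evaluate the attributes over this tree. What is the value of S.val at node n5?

1. n0.sig = false  [given at root]
2. n0.live = true  [given at root]
3. n1.fin = 0  [0]
4. n2.lim = true  [terminal]
5. n1.mk = "pq"  ["pq"]
6. n1.live = true  [e.lim == true]
7. n3.fin = 25  [len(A₀.mk) + 23]
8. n4.val = false  [terminal]
9. n3.mk = "kk"  ["kk"]
10. n3.live = true  [h.val == false]
11. n5.sig = false  [not A₁.live]
12. n5.live = false  [not A₁.live]
13. n6.tag = -8  [-8]
14. n7.mk = "zv"  [terminal]
15. n8.val = true  [terminal]
16. n9.lim = true  [terminal]
17. n6.depth = 14  [B.tag + 22]
18. n6.mk = true  [true]
19. n6.hot = 17  [B.tag + 25]
20. n10.fin = 5  [B.hot - 12]
21. n11.val = true  [terminal]
22. n12.val = true  [terminal]
23. n10.mk = "pn"  ["pn"]
24. n10.live = false  [h₁.val == false]
25. n5.pre = "rx"  ["rx"]
26. n5.val = true  [not S.live]
27. n0.pre = "pq"  [if A₁.live then A₀.mk else "x"]
28. n0.val = true  [S₀.sig == false]

true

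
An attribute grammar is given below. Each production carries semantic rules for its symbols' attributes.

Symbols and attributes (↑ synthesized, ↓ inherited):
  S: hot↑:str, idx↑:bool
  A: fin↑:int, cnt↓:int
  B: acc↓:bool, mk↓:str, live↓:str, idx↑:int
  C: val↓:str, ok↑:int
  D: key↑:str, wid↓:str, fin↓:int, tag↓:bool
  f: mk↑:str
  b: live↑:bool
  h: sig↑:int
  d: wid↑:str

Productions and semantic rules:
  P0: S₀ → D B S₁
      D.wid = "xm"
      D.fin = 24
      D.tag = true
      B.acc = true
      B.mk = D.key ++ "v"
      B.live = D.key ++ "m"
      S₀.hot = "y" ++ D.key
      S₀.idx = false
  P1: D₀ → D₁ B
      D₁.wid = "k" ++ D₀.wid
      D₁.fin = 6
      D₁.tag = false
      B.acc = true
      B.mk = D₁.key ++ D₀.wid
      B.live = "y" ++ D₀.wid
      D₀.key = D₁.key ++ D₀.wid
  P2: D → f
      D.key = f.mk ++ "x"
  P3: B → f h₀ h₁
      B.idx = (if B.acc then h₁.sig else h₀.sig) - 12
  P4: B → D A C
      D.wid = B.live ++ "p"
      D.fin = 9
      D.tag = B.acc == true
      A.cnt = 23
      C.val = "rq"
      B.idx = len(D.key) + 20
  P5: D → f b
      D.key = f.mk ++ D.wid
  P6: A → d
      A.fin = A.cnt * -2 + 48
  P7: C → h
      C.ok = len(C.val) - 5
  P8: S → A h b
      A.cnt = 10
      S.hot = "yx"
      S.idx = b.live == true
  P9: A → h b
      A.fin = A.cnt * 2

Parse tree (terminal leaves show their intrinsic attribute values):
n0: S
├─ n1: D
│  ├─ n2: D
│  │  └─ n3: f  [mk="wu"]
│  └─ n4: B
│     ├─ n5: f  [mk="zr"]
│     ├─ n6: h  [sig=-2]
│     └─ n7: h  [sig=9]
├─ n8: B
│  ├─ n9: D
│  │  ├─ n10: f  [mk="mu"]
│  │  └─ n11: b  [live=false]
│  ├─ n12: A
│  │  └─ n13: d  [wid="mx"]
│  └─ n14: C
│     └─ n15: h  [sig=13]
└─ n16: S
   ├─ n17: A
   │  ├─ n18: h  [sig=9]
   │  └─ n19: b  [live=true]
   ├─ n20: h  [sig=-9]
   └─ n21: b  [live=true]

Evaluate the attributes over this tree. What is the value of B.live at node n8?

1. n1.wid = "xm"  ["xm"]
2. n1.fin = 24  [24]
3. n1.tag = true  [true]
4. n2.wid = "kxm"  ["k" ++ D₀.wid]
5. n2.fin = 6  [6]
6. n2.tag = false  [false]
7. n3.mk = "wu"  [terminal]
8. n2.key = "wux"  [f.mk ++ "x"]
9. n4.acc = true  [true]
10. n4.mk = "wuxxm"  [D₁.key ++ D₀.wid]
11. n4.live = "yxm"  ["y" ++ D₀.wid]
12. n5.mk = "zr"  [terminal]
13. n6.sig = -2  [terminal]
14. n7.sig = 9  [terminal]
15. n4.idx = -3  [(if B.acc then h₁.sig else h₀.sig) - 12]
16. n1.key = "wuxxm"  [D₁.key ++ D₀.wid]
17. n8.acc = true  [true]
18. n8.mk = "wuxxmv"  [D.key ++ "v"]
19. n8.live = "wuxxmm"  [D.key ++ "m"]
20. n9.wid = "wuxxmmp"  [B.live ++ "p"]
21. n9.fin = 9  [9]
22. n9.tag = true  [B.acc == true]
23. n10.mk = "mu"  [terminal]
24. n11.live = false  [terminal]
25. n9.key = "muwuxxmmp"  [f.mk ++ D.wid]
26. n12.cnt = 23  [23]
27. n13.wid = "mx"  [terminal]
28. n12.fin = 2  [A.cnt * -2 + 48]
29. n14.val = "rq"  ["rq"]
30. n15.sig = 13  [terminal]
31. n14.ok = -3  [len(C.val) - 5]
32. n8.idx = 29  [len(D.key) + 20]
33. n17.cnt = 10  [10]
34. n18.sig = 9  [terminal]
35. n19.live = true  [terminal]
36. n17.fin = 20  [A.cnt * 2]
37. n20.sig = -9  [terminal]
38. n21.live = true  [terminal]
39. n16.hot = "yx"  ["yx"]
40. n16.idx = true  [b.live == true]
41. n0.hot = "ywuxxm"  ["y" ++ D.key]
42. n0.idx = false  [false]

"wuxxmm"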